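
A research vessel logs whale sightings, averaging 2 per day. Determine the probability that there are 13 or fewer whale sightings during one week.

0.4644

Over the interval, μ = 2 × 7 = 14 (a week = 7 days).
P(N ≤ 13) = Σ_{j=0}^{13} e^(−μ) μ^j/j! ≈ 0.4644.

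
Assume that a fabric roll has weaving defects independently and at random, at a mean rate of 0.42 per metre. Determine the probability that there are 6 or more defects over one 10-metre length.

0.2469

Over the interval, μ = 0.42 × 10 = 4.2 (a 10-metre length = 10 metres).
P(N ≥ 6) = 1 − P(N ≤ 5) = 1 − Σ_{j=0}^{5} e^(−μ) μ^j/j! ≈ 0.2469.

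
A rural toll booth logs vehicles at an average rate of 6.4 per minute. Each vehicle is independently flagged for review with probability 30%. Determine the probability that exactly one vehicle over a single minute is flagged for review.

0.2815

Thinning: the vehicles that are flagged for review themselves form a Poisson process with rate 0.3 × 6.4 = 1.92 per minute.
So μ = 1.92.
P(N = 1) = e^(−1.92) · 1.92^1/1! ≈ 0.2815.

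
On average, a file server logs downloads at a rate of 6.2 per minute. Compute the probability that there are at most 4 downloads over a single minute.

0.2592

With mean μ = 6.2 per minute,
P(N ≤ 4) = Σ_{j=0}^{4} e^(−μ) μ^j/j! ≈ 0.2592.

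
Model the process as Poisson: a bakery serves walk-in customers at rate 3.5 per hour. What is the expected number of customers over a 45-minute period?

2.625

E[N] = λt = 3.5 × 0.75 = 2.625 (a 45-minute period = 0.75 hours).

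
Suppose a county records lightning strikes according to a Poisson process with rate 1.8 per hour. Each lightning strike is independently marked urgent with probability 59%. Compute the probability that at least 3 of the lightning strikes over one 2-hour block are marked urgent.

0.3568

Thinning: the lightning strikes that are marked urgent themselves form a Poisson process with rate 0.59 × 1.8 = 1.062 per hour.
Over the interval, μ = 1.062 × 2 = 2.124 (a 2-hour block = 2 hours).
P(N ≥ 3) = 1 − P(N ≤ 2) ≈ 0.3568.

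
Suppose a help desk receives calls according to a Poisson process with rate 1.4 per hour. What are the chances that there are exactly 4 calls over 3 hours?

0.1944

Over the interval, μ = 1.4 × 3 = 4.2 (3 hours).
P(N = 4) = e^(−μ) μ^4/4! = e^(−4.2) · 4.2^4/24 ≈ 0.1944.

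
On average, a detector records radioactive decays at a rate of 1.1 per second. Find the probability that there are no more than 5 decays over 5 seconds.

Over the interval, μ = 1.1 × 5 = 5.5 (5 seconds).
P(N ≤ 5) = Σ_{j=0}^{5} e^(−μ) μ^j/j! ≈ 0.5289.

0.5289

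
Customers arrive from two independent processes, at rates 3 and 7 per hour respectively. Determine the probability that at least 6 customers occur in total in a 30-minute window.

Independent Poisson processes superpose: combined rate λ = 3 + 7 = 10 per hour.
Over the interval, μ = 10 × 0.5 = 5 (a 30-minute window = 0.5 hours).
P(N ≥ 6) = 1 − P(N ≤ 5) ≈ 0.3840.

0.3840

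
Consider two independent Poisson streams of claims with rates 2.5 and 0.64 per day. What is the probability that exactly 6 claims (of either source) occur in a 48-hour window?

Independent Poisson processes superpose: combined rate λ = 2.5 + 0.64 = 3.14 per day.
Over the interval, μ = 3.14 × 2 = 6.28 (a 48-hour window = 2 days).
P(N = 6) = e^(−6.28) · 6.28^6/6! ≈ 0.1596.

0.1596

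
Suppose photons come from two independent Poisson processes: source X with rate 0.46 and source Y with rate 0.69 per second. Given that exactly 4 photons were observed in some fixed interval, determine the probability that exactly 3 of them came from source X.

Given the total, each event is independently from source X with probability p = λ_X/(λ_X+λ_Y) = 0.46/1.15 = 0.4000.
So K ~ Binomial(4, 0.46/1.15): P(K = 3) = C(4,3) · (0.46/1.15)^3 · (0.69/1.15)^1 ≈ 0.1536.

0.1536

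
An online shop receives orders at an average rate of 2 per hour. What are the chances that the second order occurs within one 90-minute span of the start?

Over the interval, μ = 2 × 1.5 = 3 (a 90-minute span = 1.5 hours).
The second arrival falls in the interval iff at least 2 events occur there: P(S_2 ≤ t) = P(N ≥ 2) = 1 − P(N ≤ 1) ≈ 0.8009.

0.8009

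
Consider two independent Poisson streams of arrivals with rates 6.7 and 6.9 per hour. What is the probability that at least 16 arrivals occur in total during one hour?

0.2917

Independent Poisson processes superpose: combined rate λ = 6.7 + 6.9 = 13.6 per hour.
So μ = 13.6.
P(N ≥ 16) = 1 − P(N ≤ 15) ≈ 0.2917.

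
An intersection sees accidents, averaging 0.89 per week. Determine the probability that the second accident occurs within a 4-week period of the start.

Over the interval, μ = 0.89 × 4 = 3.56 (a 4-week period = 4 weeks).
The second arrival falls in the interval iff at least 2 events occur there: P(S_2 ≤ t) = P(N ≥ 2) = 1 − P(N ≤ 1) ≈ 0.8703.

0.8703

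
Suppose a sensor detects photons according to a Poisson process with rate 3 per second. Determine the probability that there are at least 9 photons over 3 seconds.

Over the interval, μ = 3 × 3 = 9 (3 seconds).
P(N ≥ 9) = 1 − P(N ≤ 8) = 1 − Σ_{j=0}^{8} e^(−μ) μ^j/j! ≈ 0.5443.

0.5443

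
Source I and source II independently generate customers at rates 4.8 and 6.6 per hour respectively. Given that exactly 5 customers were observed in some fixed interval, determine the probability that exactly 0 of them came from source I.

Given the total, each event is independently from source I with probability p = λ_I/(λ_I+λ_II) = 4.8/11.4 ≈ 0.4211.
So K ~ Binomial(5, 4.8/11.4): P(K = 0) = C(5,0) · (4.8/11.4)^0 · (6.6/11.4)^5 ≈ 0.0650.

0.0650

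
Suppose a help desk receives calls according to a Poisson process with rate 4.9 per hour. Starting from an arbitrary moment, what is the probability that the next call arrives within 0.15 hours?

0.5205

Inter-arrival times are exponential with rate λ = 4.9 per hour.
P(T ≤ 0.15) = 1 − e^(−λt) = 1 − e^(−4.9 × 0.15) = 1 − e^(−0.735) ≈ 0.5205.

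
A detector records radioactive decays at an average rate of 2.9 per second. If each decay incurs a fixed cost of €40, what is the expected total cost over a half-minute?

E[N] = 2.9 × 30 = 87 (a half-minute = 30 seconds); E[cost] = 87 × €40 = €3480.

€3480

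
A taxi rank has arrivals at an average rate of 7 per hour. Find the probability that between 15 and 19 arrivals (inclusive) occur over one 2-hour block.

Over the interval, μ = 7 × 2 = 14 (a 2-hour block = 2 hours).
P(15 ≤ N ≤ 19) = Σ_{j=15}^{19} e^(−14) · 14^j/j! ≈ 0.3531.

0.3531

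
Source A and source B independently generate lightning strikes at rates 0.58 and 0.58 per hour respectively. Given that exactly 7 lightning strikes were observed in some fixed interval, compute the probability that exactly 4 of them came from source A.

Given the total, each event is independently from source A with probability p = λ_A/(λ_A+λ_B) = 0.58/1.16 = 0.5000.
So K ~ Binomial(7, 0.58/1.16): P(K = 4) = C(7,4) · (0.58/1.16)^4 · (0.58/1.16)^3 ≈ 0.2734.

0.2734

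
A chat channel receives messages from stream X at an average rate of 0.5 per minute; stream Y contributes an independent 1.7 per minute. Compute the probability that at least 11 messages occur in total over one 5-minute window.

0.5401

Independent Poisson processes superpose: combined rate λ = 0.5 + 1.7 = 2.2 per minute.
Over the interval, μ = 2.2 × 5 = 11 (a 5-minute window = 5 minutes).
P(N ≥ 11) = 1 − P(N ≤ 10) ≈ 0.5401.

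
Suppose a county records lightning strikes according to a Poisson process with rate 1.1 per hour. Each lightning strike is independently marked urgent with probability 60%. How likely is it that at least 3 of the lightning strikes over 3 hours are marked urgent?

0.3179

Thinning: the lightning strikes that are marked urgent themselves form a Poisson process with rate 0.6 × 1.1 = 0.66 per hour.
Over the interval, μ = 0.66 × 3 = 1.98 (3 hours).
P(N ≥ 3) = 1 − P(N ≤ 2) ≈ 0.3179.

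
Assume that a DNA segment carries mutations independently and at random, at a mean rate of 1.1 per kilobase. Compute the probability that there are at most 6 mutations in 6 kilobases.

Over the interval, μ = 1.1 × 6 = 6.6 (6 kilobases).
P(N ≤ 6) = Σ_{j=0}^{6} e^(−μ) μ^j/j! ≈ 0.5108.

0.5108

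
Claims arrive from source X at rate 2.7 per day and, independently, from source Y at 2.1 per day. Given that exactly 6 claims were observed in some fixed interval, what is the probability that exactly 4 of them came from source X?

Given the total, each event is independently from source X with probability p = λ_X/(λ_X+λ_Y) = 2.7/4.8 = 0.5625.
So K ~ Binomial(6, 2.7/4.8): P(K = 4) = C(6,4) · (2.7/4.8)^4 · (2.1/4.8)^2 ≈ 0.2874.

0.2874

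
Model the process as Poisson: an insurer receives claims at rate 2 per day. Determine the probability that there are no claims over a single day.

0.1353

With mean μ = 2 per day,
P(N = 0) = e^(−μ) μ^0/0! = e^(−2) · 2^0/1 ≈ 0.1353.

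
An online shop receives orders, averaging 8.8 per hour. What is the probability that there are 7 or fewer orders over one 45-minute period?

0.6581

Over the interval, μ = 8.8 × 0.75 = 6.6 (a 45-minute period = 0.75 hours).
P(N ≤ 7) = Σ_{j=0}^{7} e^(−μ) μ^j/j! ≈ 0.6581.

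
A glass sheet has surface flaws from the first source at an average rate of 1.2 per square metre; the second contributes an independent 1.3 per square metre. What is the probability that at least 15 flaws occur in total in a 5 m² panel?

0.2750

Independent Poisson processes superpose: combined rate λ = 1.2 + 1.3 = 2.5 per square metre.
Over the interval, μ = 2.5 × 5 = 12.5 (a 5 m² panel = 5 square metres).
P(N ≥ 15) = 1 − P(N ≤ 14) ≈ 0.2750.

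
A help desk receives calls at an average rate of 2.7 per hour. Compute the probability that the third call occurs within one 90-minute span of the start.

Over the interval, μ = 2.7 × 1.5 = 4.05 (a 90-minute span = 1.5 hours).
The third arrival falls in the interval iff at least 3 events occur there: P(S_3 ≤ t) = P(N ≥ 3) = 1 − P(N ≤ 2) ≈ 0.7691.

0.7691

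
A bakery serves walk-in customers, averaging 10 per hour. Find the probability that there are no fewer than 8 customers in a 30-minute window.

Over the interval, μ = 10 × 0.5 = 5 (a 30-minute window = 0.5 hours).
P(N ≥ 8) = 1 − P(N ≤ 7) = 1 − Σ_{j=0}^{7} e^(−μ) μ^j/j! ≈ 0.1334.

0.1334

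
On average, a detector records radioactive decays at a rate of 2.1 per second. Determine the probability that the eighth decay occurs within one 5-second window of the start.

0.8215

Over the interval, μ = 2.1 × 5 = 10.5 (a 5-second window = 5 seconds).
The eighth arrival falls in the interval iff at least 8 events occur there: P(S_8 ≤ t) = P(N ≥ 8) = 1 − P(N ≤ 7) ≈ 0.8215.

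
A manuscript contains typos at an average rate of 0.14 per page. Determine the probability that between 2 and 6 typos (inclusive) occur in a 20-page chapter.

0.7445

Over the interval, μ = 0.14 × 20 = 2.8 (a 20-page chapter = 20 pages).
P(2 ≤ N ≤ 6) = Σ_{j=2}^{6} e^(−2.8) · 2.8^j/j! ≈ 0.7445.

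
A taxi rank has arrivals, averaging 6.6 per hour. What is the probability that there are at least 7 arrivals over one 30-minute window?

0.0510

Over the interval, μ = 6.6 × 0.5 = 3.3 (a 30-minute window = 0.5 hours).
P(N ≥ 7) = 1 − P(N ≤ 6) = 1 − Σ_{j=0}^{6} e^(−μ) μ^j/j! ≈ 0.0510.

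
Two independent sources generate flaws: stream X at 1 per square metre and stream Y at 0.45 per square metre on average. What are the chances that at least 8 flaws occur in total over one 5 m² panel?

0.4385

Independent Poisson processes superpose: combined rate λ = 1 + 0.45 = 1.45 per square metre.
Over the interval, μ = 1.45 × 5 = 7.25 (a 5 m² panel = 5 square metres).
P(N ≥ 8) = 1 − P(N ≤ 7) ≈ 0.4385.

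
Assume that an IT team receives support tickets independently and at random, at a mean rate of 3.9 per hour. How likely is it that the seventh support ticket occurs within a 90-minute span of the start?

0.3696

Over the interval, μ = 3.9 × 1.5 = 5.85 (a 90-minute span = 1.5 hours).
The seventh arrival falls in the interval iff at least 7 events occur there: P(S_7 ≤ t) = P(N ≥ 7) = 1 − P(N ≤ 6) ≈ 0.3696.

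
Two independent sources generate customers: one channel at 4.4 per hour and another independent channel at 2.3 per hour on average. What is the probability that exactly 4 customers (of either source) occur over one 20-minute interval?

Independent Poisson processes superpose: combined rate λ = 4.4 + 2.3 = 6.7 per hour.
Over the interval, μ = 6.7 × 1/3 ≈ 2.23333 (a 20-minute interval = 1/3 hours).
P(N = 4) = e^(−2.23333) · 2.23333^4/4! ≈ 0.1111.

0.1111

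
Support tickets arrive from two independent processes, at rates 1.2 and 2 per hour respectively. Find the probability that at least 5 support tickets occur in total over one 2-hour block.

0.7649

Independent Poisson processes superpose: combined rate λ = 1.2 + 2 = 3.2 per hour.
Over the interval, μ = 3.2 × 2 = 6.4 (a 2-hour block = 2 hours).
P(N ≥ 5) = 1 − P(N ≤ 4) ≈ 0.7649.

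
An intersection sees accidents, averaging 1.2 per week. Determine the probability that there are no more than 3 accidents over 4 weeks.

0.2942

Over the interval, μ = 1.2 × 4 = 4.8 (4 weeks).
P(N ≤ 3) = Σ_{j=0}^{3} e^(−μ) μ^j/j! ≈ 0.2942.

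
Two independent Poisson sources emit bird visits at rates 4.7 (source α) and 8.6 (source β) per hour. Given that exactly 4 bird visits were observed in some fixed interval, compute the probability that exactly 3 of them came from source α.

0.1141

Given the total, each event is independently from source α with probability p = λ_α/(λ_α+λ_β) = 4.7/13.3 ≈ 0.3534.
So K ~ Binomial(4, 4.7/13.3): P(K = 3) = C(4,3) · (4.7/13.3)^3 · (8.6/13.3)^1 ≈ 0.1141.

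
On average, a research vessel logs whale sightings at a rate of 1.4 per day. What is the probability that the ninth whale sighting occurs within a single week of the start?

0.6442

Over the interval, μ = 1.4 × 7 = 9.8 (a week = 7 days).
The ninth arrival falls in the interval iff at least 9 events occur there: P(S_9 ≤ t) = P(N ≥ 9) = 1 − P(N ≤ 8) ≈ 0.6442.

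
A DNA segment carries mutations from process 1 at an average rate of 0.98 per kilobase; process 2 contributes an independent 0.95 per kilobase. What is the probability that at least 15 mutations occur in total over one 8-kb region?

Independent Poisson processes superpose: combined rate λ = 0.98 + 0.95 = 1.93 per kilobase.
Over the interval, μ = 1.93 × 8 = 15.44 (an 8-kb region = 8 kilobases).
P(N ≥ 15) = 1 − P(N ≤ 14) ≈ 0.5787.

0.5787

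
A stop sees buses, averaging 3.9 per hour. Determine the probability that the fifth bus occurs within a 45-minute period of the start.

Over the interval, μ = 3.9 × 0.75 = 2.925 (a 45-minute period = 0.75 hours).
The fifth arrival falls in the interval iff at least 5 events occur there: P(S_5 ≤ t) = P(N ≥ 5) = 1 − P(N ≤ 4) ≈ 0.1723.

0.1723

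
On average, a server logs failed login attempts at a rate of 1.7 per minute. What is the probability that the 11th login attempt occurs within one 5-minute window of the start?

Over the interval, μ = 1.7 × 5 = 8.5 (a 5-minute window = 5 minutes).
The 11th arrival falls in the interval iff at least 11 events occur there: P(S_11 ≤ t) = P(N ≥ 11) = 1 − P(N ≤ 10) ≈ 0.2366.

0.2366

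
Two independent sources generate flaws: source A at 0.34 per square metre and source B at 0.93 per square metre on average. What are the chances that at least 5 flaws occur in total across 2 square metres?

Independent Poisson processes superpose: combined rate λ = 0.34 + 0.93 = 1.27 per square metre.
Over the interval, μ = 1.27 × 2 = 2.54 (2 square metres).
P(N ≥ 5) = 1 − P(N ≤ 4) ≈ 0.1142.

0.1142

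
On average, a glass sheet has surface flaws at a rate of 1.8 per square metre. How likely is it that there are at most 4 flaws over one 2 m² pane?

Over the interval, μ = 1.8 × 2 = 3.6 (a 2 m² pane = 2 square metres).
P(N ≤ 4) = Σ_{j=0}^{4} e^(−μ) μ^j/j! ≈ 0.7064.

0.7064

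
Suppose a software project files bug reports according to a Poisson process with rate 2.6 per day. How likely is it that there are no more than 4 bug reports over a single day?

0.8774

With mean μ = 2.6 per day,
P(N ≤ 4) = Σ_{j=0}^{4} e^(−μ) μ^j/j! ≈ 0.8774.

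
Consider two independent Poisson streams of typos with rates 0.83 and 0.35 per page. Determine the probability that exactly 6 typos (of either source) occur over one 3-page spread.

Independent Poisson processes superpose: combined rate λ = 0.83 + 0.35 = 1.18 per page.
Over the interval, μ = 1.18 × 3 = 3.54 (a 3-page spread = 3 pages).
P(N = 6) = e^(−3.54) · 3.54^6/6! ≈ 0.0793.

0.0793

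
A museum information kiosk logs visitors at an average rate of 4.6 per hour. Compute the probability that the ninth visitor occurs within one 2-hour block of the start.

0.5704

Over the interval, μ = 4.6 × 2 = 9.2 (a 2-hour block = 2 hours).
The ninth arrival falls in the interval iff at least 9 events occur there: P(S_9 ≤ t) = P(N ≥ 9) = 1 − P(N ≤ 8) ≈ 0.5704.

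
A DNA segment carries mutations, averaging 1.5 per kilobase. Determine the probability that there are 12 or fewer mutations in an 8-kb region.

Over the interval, μ = 1.5 × 8 = 12 (an 8-kb region = 8 kilobases).
P(N ≤ 12) = Σ_{j=0}^{12} e^(−μ) μ^j/j! ≈ 0.5760.

0.5760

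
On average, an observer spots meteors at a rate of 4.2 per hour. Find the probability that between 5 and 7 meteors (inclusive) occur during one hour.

With mean μ = 4.2 per hour,
P(5 ≤ N ≤ 7) = Σ_{j=5}^{7} e^(−4.2) · 4.2^j/j! ≈ 0.3462.

0.3462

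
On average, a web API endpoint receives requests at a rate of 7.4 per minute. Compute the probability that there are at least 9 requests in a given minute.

With mean μ = 7.4 per minute,
P(N ≥ 9) = 1 − P(N ≤ 8) = 1 − Σ_{j=0}^{8} e^(−μ) μ^j/j! ≈ 0.3243.

0.3243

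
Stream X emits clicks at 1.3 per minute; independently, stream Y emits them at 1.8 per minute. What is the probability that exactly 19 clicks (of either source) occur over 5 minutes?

0.0630

Independent Poisson processes superpose: combined rate λ = 1.3 + 1.8 = 3.1 per minute.
Over the interval, μ = 3.1 × 5 = 15.5 (5 minutes).
P(N = 19) = e^(−15.5) · 15.5^19/19! ≈ 0.0630.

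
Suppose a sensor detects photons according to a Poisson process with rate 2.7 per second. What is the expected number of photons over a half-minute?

81

E[N] = λt = 2.7 × 30 = 81 (a half-minute = 30 seconds).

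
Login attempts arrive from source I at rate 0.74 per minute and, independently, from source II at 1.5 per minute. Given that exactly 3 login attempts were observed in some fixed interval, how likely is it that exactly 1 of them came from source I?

Given the total, each event is independently from source I with probability p = λ_I/(λ_I+λ_II) = 0.74/2.24 ≈ 0.3304.
So K ~ Binomial(3, 0.74/2.24): P(K = 1) = C(3,1) · (0.74/2.24)^1 · (1.5/2.24)^2 ≈ 0.4444.

0.4444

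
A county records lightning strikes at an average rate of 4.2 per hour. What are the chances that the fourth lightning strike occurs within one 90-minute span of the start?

Over the interval, μ = 4.2 × 1.5 = 6.3 (a 90-minute span = 1.5 hours).
The fourth arrival falls in the interval iff at least 4 events occur there: P(S_4 ≤ t) = P(N ≥ 4) = 1 − P(N ≤ 3) ≈ 0.8736.

0.8736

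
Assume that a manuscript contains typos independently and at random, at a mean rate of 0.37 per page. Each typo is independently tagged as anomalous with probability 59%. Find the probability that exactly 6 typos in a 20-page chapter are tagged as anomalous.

Thinning: the typos that are tagged as anomalous themselves form a Poisson process with rate 0.59 × 0.37 = 0.2183 per page.
Over the interval, μ = 0.2183 × 20 = 4.366 (a 20-page chapter = 20 pages).
P(N = 6) = e^(−4.366) · 4.366^6/6! ≈ 0.1222.

0.1222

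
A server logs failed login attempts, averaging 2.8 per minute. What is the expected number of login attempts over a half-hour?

E[N] = λt = 2.8 × 30 = 84 (a half-hour = 30 minutes).

84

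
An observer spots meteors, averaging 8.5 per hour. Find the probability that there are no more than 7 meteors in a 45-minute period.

Over the interval, μ = 8.5 × 0.75 = 6.375 (a 45-minute period = 0.75 hours).
P(N ≤ 7) = Σ_{j=0}^{7} e^(−μ) μ^j/j! ≈ 0.6909.

0.6909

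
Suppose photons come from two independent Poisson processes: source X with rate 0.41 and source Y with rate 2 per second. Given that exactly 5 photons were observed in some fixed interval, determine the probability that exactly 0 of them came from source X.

0.3936

Given the total, each event is independently from source X with probability p = λ_X/(λ_X+λ_Y) = 0.41/2.41 ≈ 0.1701.
So K ~ Binomial(5, 0.41/2.41): P(K = 0) = C(5,0) · (0.41/2.41)^0 · (2/2.41)^5 ≈ 0.3936.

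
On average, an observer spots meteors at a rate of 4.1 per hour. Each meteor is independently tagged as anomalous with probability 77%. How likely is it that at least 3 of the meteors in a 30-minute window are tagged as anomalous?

0.2111

Thinning: the meteors that are tagged as anomalous themselves form a Poisson process with rate 0.77 × 4.1 = 3.157 per hour.
Over the interval, μ = 3.157 × 0.5 = 1.5785 (a 30-minute window = 0.5 hours).
P(N ≥ 3) = 1 − P(N ≤ 2) ≈ 0.2111.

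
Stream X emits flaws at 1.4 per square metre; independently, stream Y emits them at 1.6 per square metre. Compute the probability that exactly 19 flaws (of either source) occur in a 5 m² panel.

0.0557

Independent Poisson processes superpose: combined rate λ = 1.4 + 1.6 = 3 per square metre.
Over the interval, μ = 3 × 5 = 15 (a 5 m² panel = 5 square metres).
P(N = 19) = e^(−15) · 15^19/19! ≈ 0.0557.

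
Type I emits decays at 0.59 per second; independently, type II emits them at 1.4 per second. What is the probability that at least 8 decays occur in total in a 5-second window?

Independent Poisson processes superpose: combined rate λ = 0.59 + 1.4 = 1.99 per second.
Over the interval, μ = 1.99 × 5 = 9.95 (a 5-second window = 5 seconds).
P(N ≥ 8) = 1 − P(N ≤ 7) ≈ 0.7752.

0.7752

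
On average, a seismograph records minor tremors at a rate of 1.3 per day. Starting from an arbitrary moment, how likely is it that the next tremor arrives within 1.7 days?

Inter-arrival times are exponential with rate λ = 1.3 per day.
P(T ≤ 1.7) = 1 − e^(−λt) = 1 − e^(−1.3 × 1.7) = 1 − e^(−2.21) ≈ 0.8903.

0.8903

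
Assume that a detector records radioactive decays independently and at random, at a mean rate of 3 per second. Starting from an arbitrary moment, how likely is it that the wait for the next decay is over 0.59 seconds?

0.1703

The wait for the next event is exponential with rate λ = 3 per second.
P(T > 0.59) = e^(−λt) = e^(−3 × 0.59) = e^(−1.77) ≈ 0.1703.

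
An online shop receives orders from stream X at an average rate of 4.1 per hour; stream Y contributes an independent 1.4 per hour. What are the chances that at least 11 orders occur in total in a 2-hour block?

Independent Poisson processes superpose: combined rate λ = 4.1 + 1.4 = 5.5 per hour.
Over the interval, μ = 5.5 × 2 = 11 (a 2-hour block = 2 hours).
P(N ≥ 11) = 1 − P(N ≤ 10) ≈ 0.5401.

0.5401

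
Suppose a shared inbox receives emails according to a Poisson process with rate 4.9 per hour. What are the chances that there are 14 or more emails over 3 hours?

0.6075

Over the interval, μ = 4.9 × 3 = 14.7 (3 hours).
P(N ≥ 14) = 1 − P(N ≤ 13) = 1 − Σ_{j=0}^{13} e^(−μ) μ^j/j! ≈ 0.6075.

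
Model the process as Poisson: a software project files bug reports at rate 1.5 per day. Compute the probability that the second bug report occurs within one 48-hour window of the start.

0.8009

Over the interval, μ = 1.5 × 2 = 3 (a 48-hour window = 2 days).
The second arrival falls in the interval iff at least 2 events occur there: P(S_2 ≤ t) = P(N ≥ 2) = 1 − P(N ≤ 1) ≈ 0.8009.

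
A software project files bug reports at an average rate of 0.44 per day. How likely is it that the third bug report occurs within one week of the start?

0.5945

Over the interval, μ = 0.44 × 7 = 3.08 (a week = 7 days).
The third arrival falls in the interval iff at least 3 events occur there: P(S_3 ≤ t) = P(N ≥ 3) = 1 − P(N ≤ 2) ≈ 0.5945.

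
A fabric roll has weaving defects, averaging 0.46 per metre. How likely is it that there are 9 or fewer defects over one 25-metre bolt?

Over the interval, μ = 0.46 × 25 = 11.5 (a 25-metre bolt = 25 metres).
P(N ≤ 9) = Σ_{j=0}^{9} e^(−μ) μ^j/j! ≈ 0.2888.

0.2888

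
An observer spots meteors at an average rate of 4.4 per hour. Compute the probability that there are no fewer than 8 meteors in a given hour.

With mean μ = 4.4 per hour,
P(N ≥ 8) = 1 − P(N ≤ 7) = 1 − Σ_{j=0}^{7} e^(−μ) μ^j/j! ≈ 0.0786.

0.0786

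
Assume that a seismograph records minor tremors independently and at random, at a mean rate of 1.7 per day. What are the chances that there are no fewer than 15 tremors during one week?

Over the interval, μ = 1.7 × 7 = 11.9 (a week = 7 days).
P(N ≥ 15) = 1 − P(N ≤ 14) = 1 − Σ_{j=0}^{14} e^(−μ) μ^j/j! ≈ 0.2190.

0.2190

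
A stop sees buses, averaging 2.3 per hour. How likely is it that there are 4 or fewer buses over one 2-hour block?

0.5132

Over the interval, μ = 2.3 × 2 = 4.6 (a 2-hour block = 2 hours).
P(N ≤ 4) = Σ_{j=0}^{4} e^(−μ) μ^j/j! ≈ 0.5132.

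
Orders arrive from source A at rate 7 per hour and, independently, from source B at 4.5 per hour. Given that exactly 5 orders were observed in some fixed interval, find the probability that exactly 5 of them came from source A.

0.0836

Given the total, each event is independently from source A with probability p = λ_A/(λ_A+λ_B) = 7/11.5 ≈ 0.6087.
So K ~ Binomial(5, 7/11.5): P(K = 5) = C(5,5) · (7/11.5)^5 · (4.5/11.5)^0 ≈ 0.0836.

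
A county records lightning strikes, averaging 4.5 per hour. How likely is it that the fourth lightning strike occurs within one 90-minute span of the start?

0.9042

Over the interval, μ = 4.5 × 1.5 = 6.75 (a 90-minute span = 1.5 hours).
The fourth arrival falls in the interval iff at least 4 events occur there: P(S_4 ≤ t) = P(N ≥ 4) = 1 − P(N ≤ 3) ≈ 0.9042.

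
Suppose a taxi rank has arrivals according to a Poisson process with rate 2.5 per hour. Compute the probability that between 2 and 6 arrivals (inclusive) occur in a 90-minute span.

Over the interval, μ = 2.5 × 1.5 = 3.75 (a 90-minute span = 1.5 hours).
P(2 ≤ N ≤ 6) = Σ_{j=2}^{6} e^(−3.75) · 3.75^j/j! ≈ 0.8020.

0.8020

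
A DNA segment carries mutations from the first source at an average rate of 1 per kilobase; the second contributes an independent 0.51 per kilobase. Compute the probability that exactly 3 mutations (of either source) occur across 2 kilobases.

Independent Poisson processes superpose: combined rate λ = 1 + 0.51 = 1.51 per kilobase.
Over the interval, μ = 1.51 × 2 = 3.02 (2 kilobases).
P(N = 3) = e^(−3.02) · 3.02^3/3! ≈ 0.2240.

0.2240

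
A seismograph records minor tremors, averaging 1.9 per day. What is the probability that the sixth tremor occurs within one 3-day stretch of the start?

0.5050

Over the interval, μ = 1.9 × 3 = 5.7 (a 3-day stretch = 3 days).
The sixth arrival falls in the interval iff at least 6 events occur there: P(S_6 ≤ t) = P(N ≥ 6) = 1 − P(N ≤ 5) ≈ 0.5050.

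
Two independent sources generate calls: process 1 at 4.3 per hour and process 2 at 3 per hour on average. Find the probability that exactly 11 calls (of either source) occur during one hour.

Independent Poisson processes superpose: combined rate λ = 4.3 + 3 = 7.3 per hour.
So μ = 7.3.
P(N = 11) = e^(−7.3) · 7.3^11/11! ≈ 0.0531.

0.0531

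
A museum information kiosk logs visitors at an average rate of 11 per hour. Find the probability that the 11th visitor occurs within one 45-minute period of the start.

0.2097

Over the interval, μ = 11 × 0.75 = 8.25 (a 45-minute period = 0.75 hours).
The 11th arrival falls in the interval iff at least 11 events occur there: P(S_11 ≤ t) = P(N ≥ 11) = 1 − P(N ≤ 10) ≈ 0.2097.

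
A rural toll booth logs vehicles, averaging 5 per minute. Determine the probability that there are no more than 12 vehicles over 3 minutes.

0.2676

Over the interval, μ = 5 × 3 = 15 (3 minutes).
P(N ≤ 12) = Σ_{j=0}^{12} e^(−μ) μ^j/j! ≈ 0.2676.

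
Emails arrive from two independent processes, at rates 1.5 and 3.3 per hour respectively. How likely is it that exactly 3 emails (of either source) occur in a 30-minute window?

0.2090

Independent Poisson processes superpose: combined rate λ = 1.5 + 3.3 = 4.8 per hour.
Over the interval, μ = 4.8 × 0.5 = 2.4 (a 30-minute window = 0.5 hours).
P(N = 3) = e^(−2.4) · 2.4^3/3! ≈ 0.2090.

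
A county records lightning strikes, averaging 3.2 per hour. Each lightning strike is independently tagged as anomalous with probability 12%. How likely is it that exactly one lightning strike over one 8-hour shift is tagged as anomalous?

Thinning: the lightning strikes that are tagged as anomalous themselves form a Poisson process with rate 0.12 × 3.2 = 0.384 per hour.
Over the interval, μ = 0.384 × 8 = 3.072 (an 8-hour shift = 8 hours).
P(N = 1) = e^(−3.072) · 3.072^1/1! ≈ 0.1423.

0.1423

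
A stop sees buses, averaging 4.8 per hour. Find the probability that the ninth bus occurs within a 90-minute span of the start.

Over the interval, μ = 4.8 × 1.5 = 7.2 (a 90-minute span = 1.5 hours).
The ninth arrival falls in the interval iff at least 9 events occur there: P(S_9 ≤ t) = P(N ≥ 9) = 1 − P(N ≤ 8) ≈ 0.2973.

0.2973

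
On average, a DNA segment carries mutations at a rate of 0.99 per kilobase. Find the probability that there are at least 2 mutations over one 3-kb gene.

Over the interval, μ = 0.99 × 3 = 2.97 (a 3-kb gene = 3 kilobases).
P(N ≥ 2) = 1 − P(N ≤ 1) = 1 − Σ_{j=0}^{1} e^(−μ) μ^j/j! ≈ 0.7963.

0.7963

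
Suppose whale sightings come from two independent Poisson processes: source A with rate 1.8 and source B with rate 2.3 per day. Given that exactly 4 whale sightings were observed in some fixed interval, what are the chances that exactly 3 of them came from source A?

0.1899

Given the total, each event is independently from source A with probability p = λ_A/(λ_A+λ_B) = 1.8/4.1 ≈ 0.4390.
So K ~ Binomial(4, 1.8/4.1): P(K = 3) = C(4,3) · (1.8/4.1)^3 · (2.3/4.1)^1 ≈ 0.1899.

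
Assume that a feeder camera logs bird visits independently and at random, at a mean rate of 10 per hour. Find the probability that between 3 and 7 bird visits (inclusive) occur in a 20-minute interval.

0.6264

Over the interval, μ = 10 × 1/3 ≈ 3.33333 (a 20-minute interval = 1/3 hours).
P(3 ≤ N ≤ 7) = Σ_{j=3}^{7} e^(−3.33333) · 3.33333^j/j! ≈ 0.6264.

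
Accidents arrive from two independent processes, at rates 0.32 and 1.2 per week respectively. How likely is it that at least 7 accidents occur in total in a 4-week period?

Independent Poisson processes superpose: combined rate λ = 0.32 + 1.2 = 1.52 per week.
Over the interval, μ = 1.52 × 4 = 6.08 (a 4-week period = 4 weeks).
P(N ≥ 7) = 1 − P(N ≤ 6) ≈ 0.4065.

0.4065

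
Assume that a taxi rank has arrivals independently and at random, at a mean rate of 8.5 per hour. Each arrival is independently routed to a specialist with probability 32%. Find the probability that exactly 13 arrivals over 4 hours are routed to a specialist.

Thinning: the arrivals that are routed to a specialist themselves form a Poisson process with rate 0.32 × 8.5 = 2.72 per hour.
Over the interval, μ = 2.72 × 4 = 10.88 (4 hours).
P(N = 13) = e^(−10.88) · 10.88^13/13! ≈ 0.0905.

0.0905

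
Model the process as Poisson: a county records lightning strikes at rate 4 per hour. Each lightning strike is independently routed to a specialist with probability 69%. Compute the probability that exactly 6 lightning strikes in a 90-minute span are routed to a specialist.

0.1114

Thinning: the lightning strikes that are routed to a specialist themselves form a Poisson process with rate 0.69 × 4 = 2.76 per hour.
Over the interval, μ = 2.76 × 1.5 = 4.14 (a 90-minute span = 1.5 hours).
P(N = 6) = e^(−4.14) · 4.14^6/6! ≈ 0.1114.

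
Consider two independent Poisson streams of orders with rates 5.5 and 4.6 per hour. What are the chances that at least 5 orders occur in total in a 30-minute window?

0.5682

Independent Poisson processes superpose: combined rate λ = 5.5 + 4.6 = 10.1 per hour.
Over the interval, μ = 10.1 × 0.5 = 5.05 (a 30-minute window = 0.5 hours).
P(N ≥ 5) = 1 − P(N ≤ 4) ≈ 0.5682.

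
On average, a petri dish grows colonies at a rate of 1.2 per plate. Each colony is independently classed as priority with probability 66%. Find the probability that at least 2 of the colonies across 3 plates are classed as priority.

0.6863

Thinning: the colonies that are classed as priority themselves form a Poisson process with rate 0.66 × 1.2 = 0.792 per plate.
Over the interval, μ = 0.792 × 3 = 2.376 (3 plates).
P(N ≥ 2) = 1 − P(N ≤ 1) ≈ 0.6863.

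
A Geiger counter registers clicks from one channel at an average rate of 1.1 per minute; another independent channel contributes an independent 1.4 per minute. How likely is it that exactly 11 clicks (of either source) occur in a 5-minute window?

Independent Poisson processes superpose: combined rate λ = 1.1 + 1.4 = 2.5 per minute.
Over the interval, μ = 2.5 × 5 = 12.5 (a 5-minute window = 5 minutes).
P(N = 11) = e^(−12.5) · 12.5^11/11! ≈ 0.1087.

0.1087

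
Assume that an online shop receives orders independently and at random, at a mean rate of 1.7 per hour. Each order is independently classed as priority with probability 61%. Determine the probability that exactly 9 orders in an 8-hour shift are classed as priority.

0.1280

Thinning: the orders that are classed as priority themselves form a Poisson process with rate 0.61 × 1.7 = 1.037 per hour.
Over the interval, μ = 1.037 × 8 = 8.296 (an 8-hour shift = 8 hours).
P(N = 9) = e^(−8.296) · 8.296^9/9! ≈ 0.1280.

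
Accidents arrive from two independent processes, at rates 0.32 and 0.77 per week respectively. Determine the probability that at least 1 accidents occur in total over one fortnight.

0.8870

Independent Poisson processes superpose: combined rate λ = 0.32 + 0.77 = 1.09 per week.
Over the interval, μ = 1.09 × 2 = 2.18 (a fortnight = 2 weeks).
P(N ≥ 1) = 1 − P(N ≤ 0) ≈ 0.8870.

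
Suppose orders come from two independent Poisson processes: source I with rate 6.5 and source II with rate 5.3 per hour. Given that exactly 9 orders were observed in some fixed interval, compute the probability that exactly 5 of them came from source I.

Given the total, each event is independently from source I with probability p = λ_I/(λ_I+λ_II) = 6.5/11.8 ≈ 0.5508.
So K ~ Binomial(9, 6.5/11.8): P(K = 5) = C(9,5) · (6.5/11.8)^5 · (5.3/11.8)^4 ≈ 0.2601.

0.2601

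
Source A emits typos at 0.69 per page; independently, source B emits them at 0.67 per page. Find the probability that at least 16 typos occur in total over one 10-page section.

0.2917

Independent Poisson processes superpose: combined rate λ = 0.69 + 0.67 = 1.36 per page.
Over the interval, μ = 1.36 × 10 = 13.6 (a 10-page section = 10 pages).
P(N ≥ 16) = 1 − P(N ≤ 15) ≈ 0.2917.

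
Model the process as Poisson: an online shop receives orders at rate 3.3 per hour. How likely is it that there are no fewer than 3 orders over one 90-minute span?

Over the interval, μ = 3.3 × 1.5 = 4.95 (a 90-minute span = 1.5 hours).
P(N ≥ 3) = 1 − P(N ≤ 2) = 1 − Σ_{j=0}^{2} e^(−μ) μ^j/j! ≈ 0.8711.

0.8711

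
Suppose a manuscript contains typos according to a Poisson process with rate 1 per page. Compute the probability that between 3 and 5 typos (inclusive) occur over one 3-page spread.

Over the interval, μ = 1 × 3 = 3 (a 3-page spread = 3 pages).
P(3 ≤ N ≤ 5) = Σ_{j=3}^{5} e^(−3) · 3^j/j! ≈ 0.4929.

0.4929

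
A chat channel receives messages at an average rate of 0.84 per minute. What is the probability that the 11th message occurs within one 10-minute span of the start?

0.2257

Over the interval, μ = 0.84 × 10 = 8.4 (a 10-minute span = 10 minutes).
The 11th arrival falls in the interval iff at least 11 events occur there: P(S_11 ≤ t) = P(N ≥ 11) = 1 − P(N ≤ 10) ≈ 0.2257.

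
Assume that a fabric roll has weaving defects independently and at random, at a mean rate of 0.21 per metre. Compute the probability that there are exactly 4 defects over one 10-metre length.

Over the interval, μ = 0.21 × 10 = 2.1 (a 10-metre length = 10 metres).
P(N = 4) = e^(−μ) μ^4/4! = e^(−2.1) · 2.1^4/24 ≈ 0.0992.

0.0992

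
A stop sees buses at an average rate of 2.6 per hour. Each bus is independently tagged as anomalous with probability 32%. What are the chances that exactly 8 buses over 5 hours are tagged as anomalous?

0.0347

Thinning: the buses that are tagged as anomalous themselves form a Poisson process with rate 0.32 × 2.6 = 0.832 per hour.
Over the interval, μ = 0.832 × 5 = 4.16 (5 hours).
P(N = 8) = e^(−4.16) · 4.16^8/8! ≈ 0.0347.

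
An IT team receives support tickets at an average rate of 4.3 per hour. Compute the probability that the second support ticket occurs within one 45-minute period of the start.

Over the interval, μ = 4.3 × 0.75 = 3.225 (a 45-minute period = 0.75 hours).
The second arrival falls in the interval iff at least 2 events occur there: P(S_2 ≤ t) = P(N ≥ 2) = 1 − P(N ≤ 1) ≈ 0.8320.

0.8320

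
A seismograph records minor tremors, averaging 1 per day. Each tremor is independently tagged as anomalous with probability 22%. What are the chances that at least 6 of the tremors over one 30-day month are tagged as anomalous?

0.6453

Thinning: the tremors that are tagged as anomalous themselves form a Poisson process with rate 0.22 × 1 = 0.22 per day.
Over the interval, μ = 0.22 × 30 = 6.6 (a 30-day month = 30 days).
P(N ≥ 6) = 1 − P(N ≤ 5) ≈ 0.6453.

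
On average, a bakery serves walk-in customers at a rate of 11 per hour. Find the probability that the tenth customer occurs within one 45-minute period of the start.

0.3148

Over the interval, μ = 11 × 0.75 = 8.25 (a 45-minute period = 0.75 hours).
The tenth arrival falls in the interval iff at least 10 events occur there: P(S_10 ≤ t) = P(N ≥ 10) = 1 − P(N ≤ 9) ≈ 0.3148.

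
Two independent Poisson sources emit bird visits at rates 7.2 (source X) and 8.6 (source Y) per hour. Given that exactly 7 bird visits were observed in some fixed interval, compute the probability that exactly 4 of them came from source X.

Given the total, each event is independently from source X with probability p = λ_X/(λ_X+λ_Y) = 7.2/15.8 ≈ 0.4557.
So K ~ Binomial(7, 7.2/15.8): P(K = 4) = C(7,4) · (7.2/15.8)^4 · (8.6/15.8)^3 ≈ 0.2434.

0.2434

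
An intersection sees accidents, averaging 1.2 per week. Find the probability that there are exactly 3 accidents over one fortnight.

Over the interval, μ = 1.2 × 2 = 2.4 (a fortnight = 2 weeks).
P(N = 3) = e^(−μ) μ^3/3! = e^(−2.4) · 2.4^3/6 ≈ 0.2090.

0.2090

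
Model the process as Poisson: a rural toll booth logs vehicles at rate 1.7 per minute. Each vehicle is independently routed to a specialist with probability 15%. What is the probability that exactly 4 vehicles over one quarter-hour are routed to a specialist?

0.1946

Thinning: the vehicles that are routed to a specialist themselves form a Poisson process with rate 0.15 × 1.7 = 0.255 per minute.
Over the interval, μ = 0.255 × 15 = 3.825 (a quarter-hour = 15 minutes).
P(N = 4) = e^(−3.825) · 3.825^4/4! ≈ 0.1946.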